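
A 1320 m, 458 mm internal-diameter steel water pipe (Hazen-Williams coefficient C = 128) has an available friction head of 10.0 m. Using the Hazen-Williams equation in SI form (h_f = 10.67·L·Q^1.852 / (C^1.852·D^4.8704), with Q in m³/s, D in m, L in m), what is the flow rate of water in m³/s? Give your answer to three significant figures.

Rearranging: Q = [h_f·C^1.852·D^4.8704 / (10.67·L)]^(1/1.852)
Q = [10.0·128^1.852·0.458^4.8704 / (10.67·1320)]^0.540 = 0.3275 m³/s

Q ≈ 0.327 m³/s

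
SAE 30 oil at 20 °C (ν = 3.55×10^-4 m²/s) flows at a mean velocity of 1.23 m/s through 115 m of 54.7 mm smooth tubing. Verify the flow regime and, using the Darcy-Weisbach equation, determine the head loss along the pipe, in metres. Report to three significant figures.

h_f ≈ 54.7 m

Re = VD/ν = 1.23·0.05470/3.55×10^-4 = 190 → laminar (Re < 2300)
f = 64/Re = 0.3377
h_f = f(L/D)V²/(2g) = 0.3377·(115/0.05470)·1.23²/(2·9.81) = 54.74 m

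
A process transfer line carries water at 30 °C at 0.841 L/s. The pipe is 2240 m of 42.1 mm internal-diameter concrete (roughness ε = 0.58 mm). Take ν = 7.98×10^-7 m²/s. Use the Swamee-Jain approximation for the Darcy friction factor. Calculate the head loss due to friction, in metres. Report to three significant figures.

V = 4Q/(πD²) = 4·8.41×10^-4/(π·0.0421²) = 0.6041 m/s
Re = VD/ν = 0.6041·0.0421/7.98×10^-7 = 3.19×10^4 → turbulent
ε/D = 0.58/42.1 = 0.0138
Swamee-Jain: f = 0.04438
h_f = f(L/D)V²/(2g) = 0.04438·(2240/0.0421)·0.6041²/(2·9.81) = 43.92 m

h_f ≈ 43.9 m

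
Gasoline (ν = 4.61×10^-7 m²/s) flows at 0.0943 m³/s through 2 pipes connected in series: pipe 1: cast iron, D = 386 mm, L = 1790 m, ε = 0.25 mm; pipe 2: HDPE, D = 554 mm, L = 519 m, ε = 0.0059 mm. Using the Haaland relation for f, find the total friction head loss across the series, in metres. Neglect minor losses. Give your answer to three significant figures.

H ≈ 2.90 m

Pipe 1: V = 0.8058 m/s, Re = 6.75×10^5, ε/D = 6.48×10^-4, f = 0.01828, h_1 = f(L/D)V²/2g = 2.806 m
Pipe 2: V = 0.3912 m/s, Re = 4.70×10^5, ε/D = 1.06×10^-5, f = 0.01332, h_2 = f(L/D)V²/2g = 0.09736 m
Series → Q common, losses add: H = Σh = 2.903 m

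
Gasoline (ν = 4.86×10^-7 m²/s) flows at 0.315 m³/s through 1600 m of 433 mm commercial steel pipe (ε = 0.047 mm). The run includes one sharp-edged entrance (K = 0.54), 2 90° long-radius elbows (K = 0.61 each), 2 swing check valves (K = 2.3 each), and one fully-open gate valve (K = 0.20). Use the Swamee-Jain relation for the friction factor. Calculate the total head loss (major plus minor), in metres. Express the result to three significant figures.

H_L ≈ 12.8 m

V = 4Q/(πD²) = 2.139 m/s; V²/2g = 0.2332 m
Re = 1.91×10^6, ε/D = 1.09×10^-4 → f = 0.01306 (Swamee-Jain)
Major: h_f = f(L/D)·V²/2g = 0.01306·3695·0.2332 = 11.25 m
Minor: ΣK = 6.56; h_m = ΣK·V²/2g = 1.530 m
Total H_L = 11.25 + 1.530 = 12.78 m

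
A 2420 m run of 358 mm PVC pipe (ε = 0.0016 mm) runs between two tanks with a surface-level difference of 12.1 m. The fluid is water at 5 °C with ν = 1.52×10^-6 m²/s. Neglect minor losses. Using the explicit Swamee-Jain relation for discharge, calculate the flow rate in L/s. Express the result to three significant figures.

Swamee-Jain (Type II): Q = -0.965·√(gD⁵h_f/L)·ln[ε/(3.7D) + √(3.17ν²L/(gD³h_f))]
√(gD⁵h_f/L) = √(9.81·0.358⁵·12.1/2420) = 0.01698
ε/(3.7D) = 1.21×10^-6; √(3.17ν²L/(gD³h_f)) = 5.70×10^-5
Q = -0.965·0.01698·ln(5.825×10^-5) = 0.1598 m³/s
Check: V = 1.59 m/s, Re = 3.74×10^5, f = 0.01386, h_f = 12.0 m ≈ 12.1 m ✓

Q ≈ 160 L/s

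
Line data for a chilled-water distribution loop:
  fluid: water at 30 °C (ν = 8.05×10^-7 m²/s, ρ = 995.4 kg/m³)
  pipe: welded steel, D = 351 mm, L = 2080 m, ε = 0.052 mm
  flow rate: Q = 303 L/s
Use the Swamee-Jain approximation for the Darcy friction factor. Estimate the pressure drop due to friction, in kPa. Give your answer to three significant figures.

Δp ≈ 402 kPa

V = 4Q/(πD²) = 4·0.303/(π·0.351²) = 3.131 m/s
Re = VD/ν = 3.131·0.351/8.05×10^-7 = 1.37×10^6 → turbulent
ε/D = 0.052/351 = 1.48×10^-4
Swamee-Jain: f = 0.01389
h_f = f(L/D)V²/(2g) = 0.01389·(2080/0.351)·3.131²/(2·9.81) = 41.15 m
Δp = ρg·h_f = 995.4·9.81·41.15 = 401.8 kPa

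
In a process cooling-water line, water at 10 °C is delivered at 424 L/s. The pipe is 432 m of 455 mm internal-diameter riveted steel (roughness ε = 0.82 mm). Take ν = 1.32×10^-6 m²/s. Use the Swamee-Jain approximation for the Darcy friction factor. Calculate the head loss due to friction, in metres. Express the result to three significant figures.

V = 4Q/(πD²) = 4·0.424/(π·0.455²) = 2.608 m/s
Re = VD/ν = 2.608·0.455/1.32×10^-6 = 8.99×10^5 → turbulent
ε/D = 0.82/455 = 0.00180
Swamee-Jain: f = 0.02309
h_f = f(L/D)V²/(2g) = 0.02309·(432/0.455)·2.608²/(2·9.81) = 7.598 m

h_f ≈ 7.60 m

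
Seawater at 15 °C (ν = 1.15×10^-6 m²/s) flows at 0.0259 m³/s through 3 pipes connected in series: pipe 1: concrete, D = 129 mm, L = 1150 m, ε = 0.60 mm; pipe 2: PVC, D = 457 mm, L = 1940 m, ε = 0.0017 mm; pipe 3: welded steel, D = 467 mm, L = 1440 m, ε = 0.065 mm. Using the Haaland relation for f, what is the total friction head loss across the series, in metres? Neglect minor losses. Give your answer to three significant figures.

H ≈ 54.0 m

Pipe 1: V = 1.982 m/s, Re = 2.22×10^5, ε/D = 0.00465, f = 0.03018, h_1 = f(L/D)V²/2g = 53.85 m
Pipe 2: V = 0.1579 m/s, Re = 6.27×10^4, ε/D = 3.72×10^-6, f = 0.01970, h_2 = f(L/D)V²/2g = 0.1063 m
Pipe 3: V = 0.1512 m/s, Re = 6.14×10^4, ε/D = 1.39×10^-4, f = 0.02025, h_3 = f(L/D)V²/2g = 0.07275 m
Series → Q common, losses add: H = Σh = 54.03 m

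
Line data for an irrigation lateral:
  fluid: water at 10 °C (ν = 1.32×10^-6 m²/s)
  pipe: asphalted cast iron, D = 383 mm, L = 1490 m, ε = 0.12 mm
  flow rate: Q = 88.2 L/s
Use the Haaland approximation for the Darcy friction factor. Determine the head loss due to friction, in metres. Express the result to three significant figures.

h_f ≈ 2.02 m

V = 4Q/(πD²) = 4·0.0882/(π·0.383²) = 0.7656 m/s
Re = VD/ν = 0.7656·0.383/1.32×10^-6 = 2.22×10^5 → turbulent
ε/D = 0.12/383 = 3.13×10^-4
Haaland: f = 0.01739
h_f = f(L/D)V²/(2g) = 0.01739·(1490/0.383)·0.7656²/(2·9.81) = 2.021 m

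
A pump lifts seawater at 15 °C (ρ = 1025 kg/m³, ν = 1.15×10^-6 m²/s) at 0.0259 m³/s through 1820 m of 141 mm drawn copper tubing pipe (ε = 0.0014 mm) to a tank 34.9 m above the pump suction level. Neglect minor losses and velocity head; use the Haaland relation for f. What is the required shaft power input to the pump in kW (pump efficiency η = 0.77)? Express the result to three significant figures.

V = 4Q/(πD²) = 1.659 m/s; Re = 2.03×10^5; ε/D = 9.93×10^-6; f = 0.01551
h_f = f(L/D)V²/2g = 28.07 m
Total head H = z + h_f = 34.9 + 28.07 = 62.97 m
P_hyd = ρgQH = 1025·9.81·0.0259·62.97 = 16.40 kW
P_shaft = P_hyd/η = 16.40/0.77 = 21.30 kW

P_shaft ≈ 21.3 kW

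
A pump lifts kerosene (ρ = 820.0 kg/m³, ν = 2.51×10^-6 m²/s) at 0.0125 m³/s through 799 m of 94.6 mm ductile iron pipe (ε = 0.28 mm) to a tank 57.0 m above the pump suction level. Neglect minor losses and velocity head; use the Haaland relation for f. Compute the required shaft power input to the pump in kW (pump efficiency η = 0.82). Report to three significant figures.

P_shaft ≈ 11.6 kW

V = 4Q/(πD²) = 1.778 m/s; Re = 6.70×10^4; ε/D = 0.00296; f = 0.02784
h_f = f(L/D)V²/2g = 37.90 m
Total head H = z + h_f = 57.0 + 37.90 = 94.90 m
P_hyd = ρgQH = 820.0·9.81·0.0125·94.90 = 9.543 kW
P_shaft = P_hyd/η = 9.543/0.82 = 11.64 kW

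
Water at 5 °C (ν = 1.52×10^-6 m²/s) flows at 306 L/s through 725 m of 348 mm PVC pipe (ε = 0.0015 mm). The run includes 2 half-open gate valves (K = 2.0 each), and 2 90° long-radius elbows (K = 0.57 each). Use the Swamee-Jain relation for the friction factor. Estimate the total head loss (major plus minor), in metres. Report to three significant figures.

H_L ≈ 16.2 m

V = 4Q/(πD²) = 3.217 m/s; V²/2g = 0.5275 m
Re = 7.37×10^5, ε/D = 4.31×10^-6 → f = 0.01232 (Swamee-Jain)
Major: h_f = f(L/D)·V²/2g = 0.01232·2083·0.5275 = 13.54 m
Minor: ΣK = 5.14; h_m = ΣK·V²/2g = 2.712 m
Total H_L = 13.54 + 2.712 = 16.25 m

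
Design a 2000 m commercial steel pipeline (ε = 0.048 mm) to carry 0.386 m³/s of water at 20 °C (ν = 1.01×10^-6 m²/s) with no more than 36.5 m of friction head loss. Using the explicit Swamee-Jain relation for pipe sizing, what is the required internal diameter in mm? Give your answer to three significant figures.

D ≈ 395 mm

Swamee-Jain (Type III): D = 0.66·[ε^1.25·(LQ²/(gh_f))^4.75 + ν·Q^9.4·(L/(gh_f))^5.2]^0.04
LQ²/(gh_f) = 0.8322; L/(gh_f) = 5.586
Term 1 = ε^1.25·(…)^4.75 = 1.67×10^-6; Term 2 = ν·Q^9.4·(…)^5.2 = 1.01×10^-6
D = 0.66·(1.67×10^-6 + 1.01×10^-6)^0.04 = 0.3950 m = 395 mm
Check: V = 3.15 m/s, Re = 1.23×10^6, f = 0.01361, h_f = 34.8 m ≈ 36.5 m ✓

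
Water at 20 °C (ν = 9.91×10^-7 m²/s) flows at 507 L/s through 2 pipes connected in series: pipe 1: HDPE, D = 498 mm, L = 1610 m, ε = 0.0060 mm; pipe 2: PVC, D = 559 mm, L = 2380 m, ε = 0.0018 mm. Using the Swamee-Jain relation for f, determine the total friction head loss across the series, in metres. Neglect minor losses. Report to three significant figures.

Pipe 1: V = 2.603 m/s, Re = 1.31×10^6, ε/D = 1.20×10^-5, f = 0.01145, h_1 = f(L/D)V²/2g = 12.78 m
Pipe 2: V = 2.066 m/s, Re = 1.17×10^6, ε/D = 3.22×10^-6, f = 0.01140, h_2 = f(L/D)V²/2g = 10.56 m
Series → Q common, losses add: H = Σh = 23.34 m

H ≈ 23.3 m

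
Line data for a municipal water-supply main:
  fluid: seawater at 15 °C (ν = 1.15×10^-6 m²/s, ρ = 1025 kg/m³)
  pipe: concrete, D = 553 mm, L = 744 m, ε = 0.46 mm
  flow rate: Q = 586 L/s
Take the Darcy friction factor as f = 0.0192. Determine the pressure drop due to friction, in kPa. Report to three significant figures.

V = 4Q/(πD²) = 4·0.586/(π·0.553²) = 2.440 m/s
h_f = f(L/D)V²/(2g) = 0.01920·(744/0.553)·2.440²/(2·9.81) = 7.837 m
Δp = ρg·h_f = 1025·9.81·7.837 = 78.81 kPa

Δp ≈ 78.8 kPa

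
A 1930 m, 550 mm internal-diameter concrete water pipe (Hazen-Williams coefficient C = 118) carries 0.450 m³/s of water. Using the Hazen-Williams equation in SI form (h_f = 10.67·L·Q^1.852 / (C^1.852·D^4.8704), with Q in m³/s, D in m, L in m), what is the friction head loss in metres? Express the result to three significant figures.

h_f = 10.67·1930·0.450^1.852 / (118^1.852·0.550^4.8704) = 12.56 m

h_f ≈ 12.6 m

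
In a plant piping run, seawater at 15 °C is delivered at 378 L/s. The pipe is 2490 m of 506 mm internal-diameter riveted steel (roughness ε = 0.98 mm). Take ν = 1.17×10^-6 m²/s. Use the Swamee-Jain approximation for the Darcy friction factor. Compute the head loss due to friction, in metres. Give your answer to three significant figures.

V = 4Q/(πD²) = 4·0.378/(π·0.506²) = 1.880 m/s
Re = VD/ν = 1.880·0.506/1.17×10^-6 = 8.13×10^5 → turbulent
ε/D = 0.98/506 = 0.00194
Swamee-Jain: f = 0.02354
h_f = f(L/D)V²/(2g) = 0.02354·(2490/0.506)·1.880²/(2·9.81) = 20.86 m

h_f ≈ 20.9 m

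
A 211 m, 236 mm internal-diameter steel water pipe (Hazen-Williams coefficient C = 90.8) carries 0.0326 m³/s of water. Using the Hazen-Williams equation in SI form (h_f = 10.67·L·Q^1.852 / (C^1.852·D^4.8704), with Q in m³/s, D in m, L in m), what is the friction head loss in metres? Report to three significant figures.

h_f ≈ 1.06 m

h_f = 10.67·211·0.0326^1.852 / (90.8^1.852·0.236^4.8704) = 1.063 m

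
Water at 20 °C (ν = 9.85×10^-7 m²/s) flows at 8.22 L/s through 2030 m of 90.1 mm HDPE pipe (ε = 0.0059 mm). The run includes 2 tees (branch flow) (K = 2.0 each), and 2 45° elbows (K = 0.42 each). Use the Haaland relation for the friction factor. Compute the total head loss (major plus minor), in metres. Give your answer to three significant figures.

H_L ≈ 33.9 m

V = 4Q/(πD²) = 1.289 m/s; V²/2g = 0.08472 m
Re = 1.18×10^5, ε/D = 6.55×10^-5 → f = 0.01754 (Haaland)
Major: h_f = f(L/D)·V²/2g = 0.01754·22531·0.08472 = 33.47 m
Minor: ΣK = 4.84; h_m = ΣK·V²/2g = 0.4100 m
Total H_L = 33.47 + 0.4100 = 33.89 m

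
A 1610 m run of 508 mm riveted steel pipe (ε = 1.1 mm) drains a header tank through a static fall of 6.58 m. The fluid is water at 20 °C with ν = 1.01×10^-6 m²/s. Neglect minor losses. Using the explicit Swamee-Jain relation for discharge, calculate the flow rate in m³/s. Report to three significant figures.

Q ≈ 0.263 m³/s

Swamee-Jain (Type II): Q = -0.965·√(gD⁵h_f/L)·ln[ε/(3.7D) + √(3.17ν²L/(gD³h_f))]
√(gD⁵h_f/L) = √(9.81·0.508⁵·6.58/1610) = 0.03683
ε/(3.7D) = 5.85×10^-4; √(3.17ν²L/(gD³h_f)) = 2.48×10^-5
Q = -0.965·0.03683·ln(6.100×10^-4) = 0.2631 m³/s
Check: V = 1.30 m/s, Re = 6.53×10^5, f = 0.02429, h_f = 6.61 m ≈ 6.58 m ✓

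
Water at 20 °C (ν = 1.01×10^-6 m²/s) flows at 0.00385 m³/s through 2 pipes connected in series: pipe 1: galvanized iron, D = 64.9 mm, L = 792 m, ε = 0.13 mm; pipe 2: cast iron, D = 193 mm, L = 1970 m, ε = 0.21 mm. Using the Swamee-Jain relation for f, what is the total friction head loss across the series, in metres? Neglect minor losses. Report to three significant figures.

Pipe 1: V = 1.164 m/s, Re = 7.48×10^4, ε/D = 0.00200, f = 0.02586, h_1 = f(L/D)V²/2g = 21.78 m
Pipe 2: V = 0.1316 m/s, Re = 2.51×10^4, ε/D = 0.00109, f = 0.02714, h_2 = f(L/D)V²/2g = 0.2446 m
Series → Q common, losses add: H = Σh = 22.03 m

H ≈ 22.0 m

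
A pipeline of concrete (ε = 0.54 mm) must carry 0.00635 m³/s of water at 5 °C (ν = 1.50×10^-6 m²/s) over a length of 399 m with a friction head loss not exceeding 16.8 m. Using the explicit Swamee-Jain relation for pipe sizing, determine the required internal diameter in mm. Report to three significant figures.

D ≈ 78.5 mm

Swamee-Jain (Type III): D = 0.66·[ε^1.25·(LQ²/(gh_f))^4.75 + ν·Q^9.4·(L/(gh_f))^5.2]^0.04
LQ²/(gh_f) = 9.762×10^-5; L/(gh_f) = 2.421
Term 1 = ε^1.25·(…)^4.75 = 7.34×10^-24; Term 2 = ν·Q^9.4·(…)^5.2 = 3.30×10^-25
D = 0.66·(7.34×10^-24 + 3.30×10^-25)^0.04 = 0.07851 m = 78.5 mm
Check: V = 1.31 m/s, Re = 6.87×10^4, f = 0.03494, h_f = 15.6 m ≈ 16.8 m ✓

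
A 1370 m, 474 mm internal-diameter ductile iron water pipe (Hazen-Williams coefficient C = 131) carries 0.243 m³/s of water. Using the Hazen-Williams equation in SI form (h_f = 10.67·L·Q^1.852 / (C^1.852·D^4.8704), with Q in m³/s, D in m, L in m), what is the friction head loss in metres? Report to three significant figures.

h_f ≈ 4.84 m

h_f = 10.67·1370·0.243^1.852 / (131^1.852·0.474^4.8704) = 4.841 m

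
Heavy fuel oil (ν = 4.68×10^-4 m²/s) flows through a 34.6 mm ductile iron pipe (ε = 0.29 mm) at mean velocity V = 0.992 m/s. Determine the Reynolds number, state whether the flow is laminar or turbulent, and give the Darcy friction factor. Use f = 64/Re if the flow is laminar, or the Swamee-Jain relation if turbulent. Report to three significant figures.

Re ≈ 73.3; laminar; f = 64/Re ≈ 0.873

Re = VD/ν = 0.9920·0.0346/4.68×10^-4 = 73.3
Re < 2300 → laminar → f = 64/Re = 0.8726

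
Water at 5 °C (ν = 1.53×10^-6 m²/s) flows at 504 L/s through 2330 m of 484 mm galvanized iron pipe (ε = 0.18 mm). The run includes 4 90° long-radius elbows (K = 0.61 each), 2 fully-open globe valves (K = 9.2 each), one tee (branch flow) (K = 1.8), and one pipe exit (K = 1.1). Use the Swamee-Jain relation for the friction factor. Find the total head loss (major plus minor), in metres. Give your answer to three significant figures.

V = 4Q/(πD²) = 2.739 m/s; V²/2g = 0.3825 m
Re = 8.67×10^5, ε/D = 3.72×10^-4 → f = 0.01645 (Swamee-Jain)
Major: h_f = f(L/D)·V²/2g = 0.01645·4814·0.3825 = 30.30 m
Minor: ΣK = 23.7; h_m = ΣK·V²/2g = 9.080 m
Total H_L = 30.30 + 9.080 = 39.38 m

H_L ≈ 39.4 m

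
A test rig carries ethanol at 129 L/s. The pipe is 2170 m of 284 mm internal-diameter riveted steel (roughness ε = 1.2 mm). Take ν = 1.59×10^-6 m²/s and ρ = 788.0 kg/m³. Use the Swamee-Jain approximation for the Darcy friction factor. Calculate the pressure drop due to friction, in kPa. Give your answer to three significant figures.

Δp ≈ 366 kPa

V = 4Q/(πD²) = 4·0.129/(π·0.284²) = 2.036 m/s
Re = VD/ν = 2.036·0.284/1.59×10^-6 = 3.64×10^5 → turbulent
ε/D = 1.2/284 = 0.00423
Swamee-Jain: f = 0.02930
h_f = f(L/D)V²/(2g) = 0.02930·(2170/0.284)·2.036²/(2·9.81) = 47.31 m
Δp = ρg·h_f = 788.0·9.81·47.31 = 365.7 kPa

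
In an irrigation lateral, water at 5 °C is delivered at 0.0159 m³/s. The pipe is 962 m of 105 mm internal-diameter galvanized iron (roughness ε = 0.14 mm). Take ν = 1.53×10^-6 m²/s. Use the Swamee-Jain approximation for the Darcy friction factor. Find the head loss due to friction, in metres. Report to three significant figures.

V = 4Q/(πD²) = 4·0.0159/(π·0.105²) = 1.836 m/s
Re = VD/ν = 1.836·0.105/1.53×10^-6 = 1.26×10^5 → turbulent
ε/D = 0.14/105 = 0.00133
Swamee-Jain: f = 0.02304
h_f = f(L/D)V²/(2g) = 0.02304·(962/0.105)·1.836²/(2·9.81) = 36.27 m

h_f ≈ 36.3 m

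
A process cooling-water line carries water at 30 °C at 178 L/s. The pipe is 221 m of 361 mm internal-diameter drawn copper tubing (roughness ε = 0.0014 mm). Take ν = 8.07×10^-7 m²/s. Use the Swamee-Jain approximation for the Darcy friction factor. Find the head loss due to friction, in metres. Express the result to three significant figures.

h_f ≈ 1.15 m

V = 4Q/(πD²) = 4·0.178/(π·0.361²) = 1.739 m/s
Re = VD/ν = 1.739·0.361/8.07×10^-7 = 7.78×10^5 → turbulent
ε/D = 0.0014/361 = 3.88×10^-6
Swamee-Jain: f = 0.01220
h_f = f(L/D)V²/(2g) = 0.01220·(221/0.361)·1.739²/(2·9.81) = 1.151 m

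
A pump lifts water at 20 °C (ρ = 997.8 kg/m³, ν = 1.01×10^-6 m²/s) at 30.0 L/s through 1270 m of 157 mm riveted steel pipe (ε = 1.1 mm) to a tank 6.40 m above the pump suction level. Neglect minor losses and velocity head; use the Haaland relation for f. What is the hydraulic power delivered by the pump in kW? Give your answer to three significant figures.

V = 4Q/(πD²) = 1.550 m/s; Re = 2.41×10^5; ε/D = 0.00701; f = 0.03408
h_f = f(L/D)V²/2g = 33.74 m
Total head H = z + h_f = 6.40 + 33.74 = 40.14 m
P_hyd = ρgQH = 997.8·9.81·0.0300·40.14 = 11.79 kW

P_hyd ≈ 11.8 kW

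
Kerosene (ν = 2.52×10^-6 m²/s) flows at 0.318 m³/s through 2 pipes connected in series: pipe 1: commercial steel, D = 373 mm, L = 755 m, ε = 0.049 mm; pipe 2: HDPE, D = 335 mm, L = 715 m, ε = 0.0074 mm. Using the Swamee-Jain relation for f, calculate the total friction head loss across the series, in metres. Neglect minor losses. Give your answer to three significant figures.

Pipe 1: V = 2.910 m/s, Re = 4.31×10^5, ε/D = 1.31×10^-4, f = 0.01506, h_1 = f(L/D)V²/2g = 13.16 m
Pipe 2: V = 3.608 m/s, Re = 4.80×10^5, ε/D = 2.21×10^-5, f = 0.01353, h_2 = f(L/D)V²/2g = 19.15 m
Series → Q common, losses add: H = Σh = 32.31 m

H ≈ 32.3 m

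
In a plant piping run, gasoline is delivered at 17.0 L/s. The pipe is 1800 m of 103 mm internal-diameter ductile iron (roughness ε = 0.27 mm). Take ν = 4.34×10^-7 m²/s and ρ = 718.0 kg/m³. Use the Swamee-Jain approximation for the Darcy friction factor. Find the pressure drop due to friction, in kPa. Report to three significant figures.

V = 4Q/(πD²) = 4·0.0170/(π·0.103²) = 2.040 m/s
Re = VD/ν = 2.040·0.103/4.34×10^-7 = 4.84×10^5 → turbulent
ε/D = 0.27/103 = 0.00262
Swamee-Jain: f = 0.02562
h_f = f(L/D)V²/(2g) = 0.02562·(1800/0.103)·2.040²/(2·9.81) = 95.00 m
Δp = ρg·h_f = 718.0·9.81·95.00 = 669.2 kPa

Δp ≈ 669 kPa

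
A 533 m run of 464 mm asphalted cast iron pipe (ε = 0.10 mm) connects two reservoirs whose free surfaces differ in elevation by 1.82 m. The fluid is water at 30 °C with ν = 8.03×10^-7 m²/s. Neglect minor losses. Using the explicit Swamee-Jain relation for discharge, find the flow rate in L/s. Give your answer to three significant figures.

Swamee-Jain (Type II): Q = -0.965·√(gD⁵h_f/L)·ln[ε/(3.7D) + √(3.17ν²L/(gD³h_f))]
√(gD⁵h_f/L) = √(9.81·0.464⁵·1.82/533) = 0.02684
ε/(3.7D) = 5.82×10^-5; √(3.17ν²L/(gD³h_f)) = 2.47×10^-5
Q = -0.965·0.02684·ln(8.296×10^-5) = 0.2434 m³/s
Check: V = 1.44 m/s, Re = 8.32×10^5, f = 0.01510, h_f = 1.83 m ≈ 1.82 m ✓

Q ≈ 243 L/s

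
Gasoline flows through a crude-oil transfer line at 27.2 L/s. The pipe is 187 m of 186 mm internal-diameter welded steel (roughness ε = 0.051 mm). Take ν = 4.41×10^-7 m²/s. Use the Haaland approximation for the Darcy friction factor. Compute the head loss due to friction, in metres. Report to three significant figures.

h_f ≈ 0.829 m

V = 4Q/(πD²) = 4·0.0272/(π·0.186²) = 1.001 m/s
Re = VD/ν = 1.001·0.186/4.41×10^-7 = 4.22×10^5 → turbulent
ε/D = 0.051/186 = 2.74×10^-4
Haaland: f = 0.01614
h_f = f(L/D)V²/(2g) = 0.01614·(187/0.186)·1.001²/(2·9.81) = 0.8288 m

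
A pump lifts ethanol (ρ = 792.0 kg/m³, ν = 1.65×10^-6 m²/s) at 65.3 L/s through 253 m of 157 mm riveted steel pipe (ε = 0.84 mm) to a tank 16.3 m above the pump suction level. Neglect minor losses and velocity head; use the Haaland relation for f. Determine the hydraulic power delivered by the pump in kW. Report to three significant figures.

P_hyd ≈ 23.1 kW

V = 4Q/(πD²) = 3.373 m/s; Re = 3.21×10^5; ε/D = 0.00535; f = 0.03132
h_f = f(L/D)V²/2g = 29.27 m
Total head H = z + h_f = 16.3 + 29.27 = 45.57 m
P_hyd = ρgQH = 792.0·9.81·0.0653·45.57 = 23.12 kW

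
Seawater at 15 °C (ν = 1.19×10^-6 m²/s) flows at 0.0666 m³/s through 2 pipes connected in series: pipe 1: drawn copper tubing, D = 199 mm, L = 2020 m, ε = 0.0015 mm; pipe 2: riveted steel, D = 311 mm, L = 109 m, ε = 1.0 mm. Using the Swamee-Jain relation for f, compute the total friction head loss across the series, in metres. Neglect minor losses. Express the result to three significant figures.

Pipe 1: V = 2.141 m/s, Re = 3.58×10^5, ε/D = 7.54×10^-6, f = 0.01401, h_1 = f(L/D)V²/2g = 33.23 m
Pipe 2: V = 0.8767 m/s, Re = 2.29×10^5, ε/D = 0.00322, f = 0.02741, h_2 = f(L/D)V²/2g = 0.3764 m
Series → Q common, losses add: H = Σh = 33.61 m

H ≈ 33.6 m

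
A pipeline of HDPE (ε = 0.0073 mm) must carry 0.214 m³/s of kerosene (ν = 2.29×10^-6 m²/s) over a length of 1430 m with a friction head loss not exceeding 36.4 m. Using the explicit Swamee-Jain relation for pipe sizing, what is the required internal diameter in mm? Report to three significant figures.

D ≈ 294 mm

Swamee-Jain (Type III): D = 0.66·[ε^1.25·(LQ²/(gh_f))^4.75 + ν·Q^9.4·(L/(gh_f))^5.2]^0.04
LQ²/(gh_f) = 0.1834; L/(gh_f) = 4.005
Term 1 = ε^1.25·(…)^4.75 = 1.20×10^-10; Term 2 = ν·Q^9.4·(…)^5.2 = 1.58×10^-9
D = 0.66·(1.20×10^-10 + 1.58×10^-9)^0.04 = 0.2943 m = 294 mm
Check: V = 3.15 m/s, Re = 4.04×10^5, f = 0.01394, h_f = 34.2 m ≈ 36.4 m ✓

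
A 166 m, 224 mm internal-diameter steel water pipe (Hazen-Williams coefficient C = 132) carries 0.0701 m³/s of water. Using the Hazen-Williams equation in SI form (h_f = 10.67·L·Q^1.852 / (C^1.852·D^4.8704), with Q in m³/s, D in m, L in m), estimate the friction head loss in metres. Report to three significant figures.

h_f ≈ 2.23 m

h_f = 10.67·166·0.0701^1.852 / (132^1.852·0.224^4.8704) = 2.227 m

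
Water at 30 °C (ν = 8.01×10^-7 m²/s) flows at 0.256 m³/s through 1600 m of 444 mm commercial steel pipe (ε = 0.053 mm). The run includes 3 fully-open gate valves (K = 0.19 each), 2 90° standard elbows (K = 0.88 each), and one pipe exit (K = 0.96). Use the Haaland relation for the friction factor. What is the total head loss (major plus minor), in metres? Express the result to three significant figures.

H_L ≈ 7.33 m

V = 4Q/(πD²) = 1.653 m/s; V²/2g = 0.1393 m
Re = 9.17×10^5, ε/D = 1.19×10^-4 → f = 0.01369 (Haaland)
Major: h_f = f(L/D)·V²/2g = 0.01369·3604·0.1393 = 6.875 m
Minor: ΣK = 3.29; h_m = ΣK·V²/2g = 0.4584 m
Total H_L = 6.875 + 0.4584 = 7.333 m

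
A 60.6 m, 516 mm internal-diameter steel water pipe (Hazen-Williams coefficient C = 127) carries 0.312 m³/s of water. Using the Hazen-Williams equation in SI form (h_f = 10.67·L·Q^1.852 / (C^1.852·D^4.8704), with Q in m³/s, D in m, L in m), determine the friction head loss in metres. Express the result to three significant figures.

h_f = 10.67·60.6·0.312^1.852 / (127^1.852·0.516^4.8704) = 0.2383 m

h_f ≈ 0.238 m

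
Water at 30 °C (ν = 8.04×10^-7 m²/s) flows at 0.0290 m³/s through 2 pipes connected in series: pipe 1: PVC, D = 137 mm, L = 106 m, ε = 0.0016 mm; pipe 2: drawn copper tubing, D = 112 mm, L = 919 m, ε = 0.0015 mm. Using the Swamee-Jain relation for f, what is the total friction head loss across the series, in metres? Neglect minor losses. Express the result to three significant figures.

H ≈ 52.0 m

Pipe 1: V = 1.967 m/s, Re = 3.35×10^5, ε/D = 1.17×10^-5, f = 0.01423, h_1 = f(L/D)V²/2g = 2.171 m
Pipe 2: V = 2.944 m/s, Re = 4.10×10^5, ε/D = 1.34×10^-5, f = 0.01376, h_2 = f(L/D)V²/2g = 49.85 m
Series → Q common, losses add: H = Σh = 52.02 m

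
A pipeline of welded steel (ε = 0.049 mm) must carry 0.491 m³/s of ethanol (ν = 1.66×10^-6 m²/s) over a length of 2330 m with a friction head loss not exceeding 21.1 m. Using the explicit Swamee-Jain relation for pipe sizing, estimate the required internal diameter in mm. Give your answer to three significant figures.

D ≈ 502 mm

Swamee-Jain (Type III): D = 0.66·[ε^1.25·(LQ²/(gh_f))^4.75 + ν·Q^9.4·(L/(gh_f))^5.2]^0.04
LQ²/(gh_f) = 2.714; L/(gh_f) = 11.26
Term 1 = ε^1.25·(…)^4.75 = 4.70×10^-4; Term 2 = ν·Q^9.4·(…)^5.2 = 6.08×10^-4
D = 0.66·(4.70×10^-4 + 6.08×10^-4)^0.04 = 0.5022 m = 502 mm
Check: V = 2.48 m/s, Re = 7.50×10^5, f = 0.01383, h_f = 20.1 m ≈ 21.1 m ✓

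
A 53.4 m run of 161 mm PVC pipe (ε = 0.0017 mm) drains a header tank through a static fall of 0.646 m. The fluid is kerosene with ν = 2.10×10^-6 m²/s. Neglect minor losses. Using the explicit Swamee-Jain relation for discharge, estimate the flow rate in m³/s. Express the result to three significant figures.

Q ≈ 0.0300 m³/s

Swamee-Jain (Type II): Q = -0.965·√(gD⁵h_f/L)·ln[ε/(3.7D) + √(3.17ν²L/(gD³h_f))]
√(gD⁵h_f/L) = √(9.81·0.161⁵·0.646/53.4) = 0.003583
ε/(3.7D) = 2.85×10^-6; √(3.17ν²L/(gD³h_f)) = 1.68×10^-4
Q = -0.965·0.003583·ln(1.709×10^-4) = 0.02999 m³/s
Check: V = 1.47 m/s, Re = 1.13×10^5, f = 0.01749, h_f = 0.642 m ≈ 0.646 m ✓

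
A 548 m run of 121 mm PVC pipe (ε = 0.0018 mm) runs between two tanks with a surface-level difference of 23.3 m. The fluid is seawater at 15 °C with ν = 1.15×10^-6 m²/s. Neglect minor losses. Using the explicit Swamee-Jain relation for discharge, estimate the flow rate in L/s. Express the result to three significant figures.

Q ≈ 30.0 L/s

Swamee-Jain (Type II): Q = -0.965·√(gD⁵h_f/L)·ln[ε/(3.7D) + √(3.17ν²L/(gD³h_f))]
√(gD⁵h_f/L) = √(9.81·0.121⁵·23.3/548) = 0.003289
ε/(3.7D) = 4.02×10^-6; √(3.17ν²L/(gD³h_f)) = 7.53×10^-5
Q = -0.965·0.003289·ln(7.934×10^-5) = 0.02997 m³/s
Check: V = 2.61 m/s, Re = 2.74×10^5, f = 0.01478, h_f = 23.2 m ≈ 23.3 m ✓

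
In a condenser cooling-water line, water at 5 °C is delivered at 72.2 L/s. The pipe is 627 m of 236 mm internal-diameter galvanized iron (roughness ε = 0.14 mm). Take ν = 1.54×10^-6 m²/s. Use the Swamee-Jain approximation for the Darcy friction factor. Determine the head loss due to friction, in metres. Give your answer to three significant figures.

h_f ≈ 7.03 m

V = 4Q/(πD²) = 4·0.0722/(π·0.236²) = 1.651 m/s
Re = VD/ν = 1.651·0.236/1.54×10^-6 = 2.53×10^5 → turbulent
ε/D = 0.14/236 = 5.93×10^-4
Swamee-Jain: f = 0.01906
h_f = f(L/D)V²/(2g) = 0.01906·(627/0.236)·1.651²/(2·9.81) = 7.032 m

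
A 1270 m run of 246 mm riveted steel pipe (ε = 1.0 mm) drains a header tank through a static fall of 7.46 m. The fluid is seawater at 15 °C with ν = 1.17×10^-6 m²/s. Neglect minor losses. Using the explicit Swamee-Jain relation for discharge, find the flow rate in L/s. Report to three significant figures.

Swamee-Jain (Type II): Q = -0.965·√(gD⁵h_f/L)·ln[ε/(3.7D) + √(3.17ν²L/(gD³h_f))]
√(gD⁵h_f/L) = √(9.81·0.246⁵·7.46/1270) = 0.007205
ε/(3.7D) = 0.00110; √(3.17ν²L/(gD³h_f)) = 7.11×10^-5
Q = -0.965·0.007205·ln(0.001170) = 0.04694 m³/s
Check: V = 0.988 m/s, Re = 2.08×10^5, f = 0.02925, h_f = 7.51 m ≈ 7.46 m ✓

Q ≈ 46.9 L/s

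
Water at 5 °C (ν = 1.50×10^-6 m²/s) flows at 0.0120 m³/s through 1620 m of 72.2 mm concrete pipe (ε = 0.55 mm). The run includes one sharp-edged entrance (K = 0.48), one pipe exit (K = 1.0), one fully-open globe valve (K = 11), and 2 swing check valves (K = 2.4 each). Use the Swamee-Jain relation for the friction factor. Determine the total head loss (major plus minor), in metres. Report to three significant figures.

V = 4Q/(πD²) = 2.931 m/s; V²/2g = 0.4379 m
Re = 1.41×10^5, ε/D = 0.00762 → f = 0.03536 (Swamee-Jain)
Major: h_f = f(L/D)·V²/2g = 0.03536·22438·0.4379 = 347.3 m
Minor: ΣK = 17.3; h_m = ΣK·V²/2g = 7.566 m
Total H_L = 347.3 + 7.566 = 354.9 m

H_L ≈ 355 m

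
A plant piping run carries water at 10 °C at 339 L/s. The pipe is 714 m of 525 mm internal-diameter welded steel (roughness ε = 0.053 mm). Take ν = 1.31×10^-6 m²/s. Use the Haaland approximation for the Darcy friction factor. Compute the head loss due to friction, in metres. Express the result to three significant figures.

V = 4Q/(πD²) = 4·0.339/(π·0.525²) = 1.566 m/s
Re = VD/ν = 1.566·0.525/1.31×10^-6 = 6.28×10^5 → turbulent
ε/D = 0.053/525 = 1.01×10^-4
Haaland: f = 0.01392
h_f = f(L/D)V²/(2g) = 0.01392·(714/0.525)·1.566²/(2·9.81) = 2.367 m

h_f ≈ 2.37 m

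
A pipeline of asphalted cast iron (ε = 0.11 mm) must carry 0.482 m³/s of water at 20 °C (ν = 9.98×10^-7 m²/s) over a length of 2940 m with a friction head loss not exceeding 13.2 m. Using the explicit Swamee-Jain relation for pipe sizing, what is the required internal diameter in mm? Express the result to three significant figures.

Swamee-Jain (Type III): D = 0.66·[ε^1.25·(LQ²/(gh_f))^4.75 + ν·Q^9.4·(L/(gh_f))^5.2]^0.04
LQ²/(gh_f) = 5.275; L/(gh_f) = 22.70
Term 1 = ε^1.25·(…)^4.75 = 0.0304; Term 2 = ν·Q^9.4·(…)^5.2 = 0.0118
D = 0.66·(0.0304 + 0.0118)^0.04 = 0.5815 m = 581 mm
Check: V = 1.82 m/s, Re = 1.06×10^6, f = 0.01460, h_f = 12.4 m ≈ 13.2 m ✓

D ≈ 581 mm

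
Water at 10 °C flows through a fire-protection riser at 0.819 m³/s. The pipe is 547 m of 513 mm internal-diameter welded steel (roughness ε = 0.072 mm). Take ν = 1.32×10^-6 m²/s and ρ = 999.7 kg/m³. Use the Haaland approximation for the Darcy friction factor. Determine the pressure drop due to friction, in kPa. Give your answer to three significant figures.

Δp ≈ 113 kPa

V = 4Q/(πD²) = 4·0.819/(π·0.513²) = 3.962 m/s
Re = VD/ν = 3.962·0.513/1.32×10^-6 = 1.54×10^6 → turbulent
ε/D = 0.072/513 = 1.40×10^-4
Haaland: f = 0.01355
h_f = f(L/D)V²/(2g) = 0.01355·(547/0.513)·3.962²/(2·9.81) = 11.56 m
Δp = ρg·h_f = 999.7·9.81·11.56 = 113.4 kPa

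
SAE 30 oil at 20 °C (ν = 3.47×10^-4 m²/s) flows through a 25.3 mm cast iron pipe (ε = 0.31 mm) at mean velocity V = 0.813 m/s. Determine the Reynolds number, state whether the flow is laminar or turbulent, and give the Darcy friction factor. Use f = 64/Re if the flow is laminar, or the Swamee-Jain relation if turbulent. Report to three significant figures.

Re ≈ 59.3; laminar; f = 64/Re ≈ 1.08

Re = VD/ν = 0.8130·0.0253/3.47×10^-4 = 59.3
Re < 2300 → laminar → f = 64/Re = 1.080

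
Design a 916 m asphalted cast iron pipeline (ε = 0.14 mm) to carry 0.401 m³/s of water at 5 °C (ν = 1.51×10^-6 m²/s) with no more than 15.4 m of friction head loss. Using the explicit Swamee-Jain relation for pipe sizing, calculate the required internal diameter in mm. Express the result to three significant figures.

Swamee-Jain (Type III): D = 0.66·[ε^1.25·(LQ²/(gh_f))^4.75 + ν·Q^9.4·(L/(gh_f))^5.2]^0.04
LQ²/(gh_f) = 0.9750; L/(gh_f) = 6.063
Term 1 = ε^1.25·(…)^4.75 = 1.35×10^-5; Term 2 = ν·Q^9.4·(…)^5.2 = 3.30×10^-6
D = 0.66·(1.35×10^-5 + 3.30×10^-6)^0.04 = 0.4252 m = 425 mm
Check: V = 2.82 m/s, Re = 7.95×10^5, f = 0.01617, h_f = 14.2 m ≈ 15.4 m ✓

D ≈ 425 mm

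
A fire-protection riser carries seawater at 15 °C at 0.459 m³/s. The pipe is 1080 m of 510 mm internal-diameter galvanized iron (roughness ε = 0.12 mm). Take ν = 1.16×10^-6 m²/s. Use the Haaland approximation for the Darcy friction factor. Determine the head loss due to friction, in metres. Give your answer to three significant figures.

V = 4Q/(πD²) = 4·0.459/(π·0.510²) = 2.247 m/s
Re = VD/ν = 2.247·0.510/1.16×10^-6 = 9.88×10^5 → turbulent
ε/D = 0.12/510 = 2.35×10^-4
Haaland: f = 0.01499
h_f = f(L/D)V²/(2g) = 0.01499·(1080/0.510)·2.247²/(2·9.81) = 8.166 m

h_f ≈ 8.17 m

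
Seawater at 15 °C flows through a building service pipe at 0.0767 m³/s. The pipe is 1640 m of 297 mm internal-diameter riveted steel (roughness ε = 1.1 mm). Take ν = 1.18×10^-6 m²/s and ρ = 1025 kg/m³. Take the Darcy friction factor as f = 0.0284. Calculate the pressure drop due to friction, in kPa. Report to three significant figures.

V = 4Q/(πD²) = 4·0.0767/(π·0.297²) = 1.107 m/s
h_f = f(L/D)V²/(2g) = 0.02840·(1640/0.297)·1.107²/(2·9.81) = 9.797 m
Δp = ρg·h_f = 1025·9.81·9.797 = 98.51 kPa

Δp ≈ 98.5 kPa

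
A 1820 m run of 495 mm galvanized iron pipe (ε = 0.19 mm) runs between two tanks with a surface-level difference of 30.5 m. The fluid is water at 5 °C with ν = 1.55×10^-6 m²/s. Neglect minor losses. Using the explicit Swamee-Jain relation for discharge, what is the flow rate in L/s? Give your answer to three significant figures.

Swamee-Jain (Type II): Q = -0.965·√(gD⁵h_f/L)·ln[ε/(3.7D) + √(3.17ν²L/(gD³h_f))]
√(gD⁵h_f/L) = √(9.81·0.495⁵·30.5/1820) = 0.06990
ε/(3.7D) = 1.04×10^-4; √(3.17ν²L/(gD³h_f)) = 1.95×10^-5
Q = -0.965·0.06990·ln(1.233×10^-4) = 0.6071 m³/s
Check: V = 3.15 m/s, Re = 1.01×10^6, f = 0.01645, h_f = 30.7 m ≈ 30.5 m ✓

Q ≈ 607 L/s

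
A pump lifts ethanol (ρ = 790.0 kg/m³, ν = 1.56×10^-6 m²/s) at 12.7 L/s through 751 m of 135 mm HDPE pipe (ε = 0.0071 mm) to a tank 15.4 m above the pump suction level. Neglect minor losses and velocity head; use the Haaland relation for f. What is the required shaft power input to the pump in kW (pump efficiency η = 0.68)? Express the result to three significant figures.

V = 4Q/(πD²) = 0.8873 m/s; Re = 7.68×10^4; ε/D = 5.26×10^-5; f = 0.01903
h_f = f(L/D)V²/2g = 4.249 m
Total head H = z + h_f = 15.4 + 4.249 = 19.65 m
P_hyd = ρgQH = 790.0·9.81·0.0127·19.65 = 1.934 kW
P_shaft = P_hyd/η = 1.934/0.68 = 2.844 kW

P_shaft ≈ 2.84 kW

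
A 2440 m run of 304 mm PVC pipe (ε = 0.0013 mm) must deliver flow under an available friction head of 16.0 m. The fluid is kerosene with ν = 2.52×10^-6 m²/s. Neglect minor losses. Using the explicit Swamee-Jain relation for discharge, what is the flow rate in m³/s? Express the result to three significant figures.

Q ≈ 0.114 m³/s

Swamee-Jain (Type II): Q = -0.965·√(gD⁵h_f/L)·ln[ε/(3.7D) + √(3.17ν²L/(gD³h_f))]
√(gD⁵h_f/L) = √(9.81·0.304⁵·16.0/2440) = 0.01292
ε/(3.7D) = 1.16×10^-6; √(3.17ν²L/(gD³h_f)) = 1.06×10^-4
Q = -0.965·0.01292·ln(1.067×10^-4) = 0.1141 m³/s
Check: V = 1.57 m/s, Re = 1.90×10^5, f = 0.01573, h_f = 15.9 m ≈ 16.0 m ✓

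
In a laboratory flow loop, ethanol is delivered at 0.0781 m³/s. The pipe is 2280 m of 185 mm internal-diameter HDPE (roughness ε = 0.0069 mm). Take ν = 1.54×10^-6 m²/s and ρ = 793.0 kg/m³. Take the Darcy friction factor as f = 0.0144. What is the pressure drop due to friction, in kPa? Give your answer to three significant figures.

V = 4Q/(πD²) = 4·0.0781/(π·0.185²) = 2.905 m/s
h_f = f(L/D)V²/(2g) = 0.01440·(2280/0.185)·2.905²/(2·9.81) = 76.36 m
Δp = ρg·h_f = 793.0·9.81·76.36 = 594.0 kPa

Δp ≈ 594 kPa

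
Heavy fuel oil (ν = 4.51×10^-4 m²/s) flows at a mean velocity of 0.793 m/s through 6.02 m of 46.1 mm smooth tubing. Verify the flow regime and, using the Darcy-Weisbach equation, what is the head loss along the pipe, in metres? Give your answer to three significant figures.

Re = VD/ν = 0.793·0.04610/4.51×10^-4 = 81.1 → laminar (Re < 2300)
f = 64/Re = 0.7896
h_f = f(L/D)V²/(2g) = 0.7896·(6.02/0.04610)·0.793²/(2·9.81) = 3.305 m

h_f ≈ 3.30 m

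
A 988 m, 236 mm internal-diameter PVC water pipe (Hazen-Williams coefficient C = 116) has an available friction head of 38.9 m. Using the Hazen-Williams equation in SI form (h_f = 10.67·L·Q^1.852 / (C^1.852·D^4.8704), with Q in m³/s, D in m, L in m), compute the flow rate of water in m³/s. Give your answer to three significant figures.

Rearranging: Q = [h_f·C^1.852·D^4.8704 / (10.67·L)]^(1/1.852)
Q = [38.9·116^1.852·0.236^4.8704 / (10.67·988)]^0.540 = 0.1264 m³/s

Q ≈ 0.126 m³/s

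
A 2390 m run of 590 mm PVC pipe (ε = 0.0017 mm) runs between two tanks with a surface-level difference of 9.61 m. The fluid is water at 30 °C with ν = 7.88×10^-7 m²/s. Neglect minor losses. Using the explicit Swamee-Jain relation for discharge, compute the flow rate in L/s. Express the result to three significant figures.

Q ≈ 565 L/s

Swamee-Jain (Type II): Q = -0.965·√(gD⁵h_f/L)·ln[ε/(3.7D) + √(3.17ν²L/(gD³h_f))]
√(gD⁵h_f/L) = √(9.81·0.590⁵·9.61/2390) = 0.05310
ε/(3.7D) = 7.79×10^-7; √(3.17ν²L/(gD³h_f)) = 1.56×10^-5
Q = -0.965·0.05310·ln(1.637×10^-5) = 0.5647 m³/s
Check: V = 2.07 m/s, Re = 1.55×10^6, f = 0.01090, h_f = 9.60 m ≈ 9.61 m ✓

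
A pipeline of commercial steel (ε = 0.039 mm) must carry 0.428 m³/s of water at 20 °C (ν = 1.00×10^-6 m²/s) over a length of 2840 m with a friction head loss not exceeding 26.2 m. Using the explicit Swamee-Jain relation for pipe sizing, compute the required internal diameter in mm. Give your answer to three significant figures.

Swamee-Jain (Type III): D = 0.66·[ε^1.25·(LQ²/(gh_f))^4.75 + ν·Q^9.4·(L/(gh_f))^5.2]^0.04
LQ²/(gh_f) = 2.024; L/(gh_f) = 11.05
Term 1 = ε^1.25·(…)^4.75 = 8.78×10^-5; Term 2 = ν·Q^9.4·(…)^5.2 = 9.14×10^-5
D = 0.66·(8.78×10^-5 + 9.14×10^-5)^0.04 = 0.4674 m = 467 mm
Check: V = 2.49 m/s, Re = 1.17×10^6, f = 0.01308, h_f = 25.2 m ≈ 26.2 m ✓

D ≈ 467 mm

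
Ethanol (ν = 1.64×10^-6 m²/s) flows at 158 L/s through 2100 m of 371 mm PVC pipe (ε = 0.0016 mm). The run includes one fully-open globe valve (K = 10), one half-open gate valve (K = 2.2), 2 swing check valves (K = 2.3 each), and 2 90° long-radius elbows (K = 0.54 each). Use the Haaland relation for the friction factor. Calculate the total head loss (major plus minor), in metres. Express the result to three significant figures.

V = 4Q/(πD²) = 1.462 m/s; V²/2g = 0.1089 m
Re = 3.31×10^5, ε/D = 4.31×10^-6 → f = 0.01412 (Haaland)
Major: h_f = f(L/D)·V²/2g = 0.01412·5660·0.1089 = 8.703 m
Minor: ΣK = 17.9; h_m = ΣK·V²/2g = 1.947 m
Total H_L = 8.703 + 1.947 = 10.65 m

H_L ≈ 10.6 m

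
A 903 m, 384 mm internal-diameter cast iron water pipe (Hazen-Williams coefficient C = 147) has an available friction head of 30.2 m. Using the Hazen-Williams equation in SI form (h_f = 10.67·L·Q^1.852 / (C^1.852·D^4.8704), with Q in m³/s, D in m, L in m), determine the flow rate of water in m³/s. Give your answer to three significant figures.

Q ≈ 0.527 m³/s

Rearranging: Q = [h_f·C^1.852·D^4.8704 / (10.67·L)]^(1/1.852)
Q = [30.2·147^1.852·0.384^4.8704 / (10.67·903)]^0.540 = 0.5275 m³/s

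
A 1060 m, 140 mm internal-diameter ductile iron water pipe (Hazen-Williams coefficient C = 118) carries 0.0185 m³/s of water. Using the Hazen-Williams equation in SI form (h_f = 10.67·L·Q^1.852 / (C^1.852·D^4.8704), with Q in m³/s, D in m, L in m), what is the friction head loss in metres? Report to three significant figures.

h_f ≈ 14.7 m

h_f = 10.67·1060·0.0185^1.852 / (118^1.852·0.140^4.8704) = 14.65 m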